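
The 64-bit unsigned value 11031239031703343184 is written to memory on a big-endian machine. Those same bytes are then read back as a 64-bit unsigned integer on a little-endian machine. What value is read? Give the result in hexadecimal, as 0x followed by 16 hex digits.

11031239031703343184 in 64-bit hexadecimal is 0x9916D5740D1A1050.
Stored big-endian, the bytes at ascending addresses are 99 16 D5 74 0D 1A 10 50.
Read back as little-endian, the first byte is least significant, giving 0x50101A0D74D51699.

0x50101A0D74D51699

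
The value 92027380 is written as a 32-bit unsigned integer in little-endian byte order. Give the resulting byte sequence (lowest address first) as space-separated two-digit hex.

92027380 in hexadecimal, padded to 32 bits, is 0x057C39F4.
Split into bytes (most-significant first): 05 7C 39 F4.
Little-endian: lowest address holds the least-significant byte.
So at ascending addresses the bytes are F4 39 7C 05.

F4 39 7C 05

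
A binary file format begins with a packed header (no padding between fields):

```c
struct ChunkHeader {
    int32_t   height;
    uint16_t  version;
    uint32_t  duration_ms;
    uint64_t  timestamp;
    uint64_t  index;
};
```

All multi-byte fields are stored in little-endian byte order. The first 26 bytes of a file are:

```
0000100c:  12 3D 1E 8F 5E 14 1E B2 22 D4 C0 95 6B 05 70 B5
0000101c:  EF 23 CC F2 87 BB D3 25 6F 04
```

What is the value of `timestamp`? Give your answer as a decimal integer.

2589487803493225920

`timestamp` follows `height` (4 B), `version` (2 B), `duration_ms` (4 B), so it starts at offset 4 + 2 + 4 = 10 and occupies 8 bytes.
Bytes at offsets 10..17: C0 95 6B 05 70 B5 EF 23.
Little-endian: lowest address holds the least-significant byte.
Reassemble most-significant byte first: 23 EF B5 70 05 6B 95 C0 → 0x23EFB570056B95C0.
0x23EFB570056B95C0 = 2589487803493225920.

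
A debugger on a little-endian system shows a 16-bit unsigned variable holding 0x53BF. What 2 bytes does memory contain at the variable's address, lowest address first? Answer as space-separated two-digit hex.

BF 53

Split into bytes (most-significant first): 53 BF.
In little-endian order the low byte comes first in memory.
So at ascending addresses the bytes are BF 53.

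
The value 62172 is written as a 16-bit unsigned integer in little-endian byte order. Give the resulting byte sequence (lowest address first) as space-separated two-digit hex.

62172 in hexadecimal, padded to 16 bits, is 0xF2DC.
Split into bytes (most-significant first): F2 DC.
Little-endian stores the least-significant byte at the lowest address.
So at ascending addresses the bytes are DC F2.

DC F2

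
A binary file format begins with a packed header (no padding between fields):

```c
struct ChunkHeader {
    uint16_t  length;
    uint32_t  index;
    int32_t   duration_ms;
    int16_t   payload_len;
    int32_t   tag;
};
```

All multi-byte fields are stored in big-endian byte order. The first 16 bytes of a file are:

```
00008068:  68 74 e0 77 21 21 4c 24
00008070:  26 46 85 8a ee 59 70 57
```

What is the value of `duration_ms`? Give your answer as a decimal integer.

1277437510

`duration_ms` follows `length` (2 B), `index` (4 B), so it starts at offset 2 + 4 = 6 and occupies 4 bytes.
Bytes at offsets 6..9: 4C 24 26 46.
Big-endian stores the most-significant byte at the lowest address.
The bytes are already most-significant first: 0x4C242646.
0x4C242646 = 1277437510.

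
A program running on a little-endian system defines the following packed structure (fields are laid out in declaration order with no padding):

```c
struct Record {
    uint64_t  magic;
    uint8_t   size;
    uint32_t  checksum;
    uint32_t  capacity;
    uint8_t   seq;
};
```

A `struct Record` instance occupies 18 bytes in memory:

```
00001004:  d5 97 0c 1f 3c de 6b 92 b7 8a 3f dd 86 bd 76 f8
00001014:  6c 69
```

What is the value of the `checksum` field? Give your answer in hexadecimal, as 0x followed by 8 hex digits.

0x86DD3F8A

`checksum` follows `magic` (8 B), `size` (1 B), so it starts at offset 8 + 1 = 9 and occupies 4 bytes.
Bytes at offsets 9..12: 8A 3F DD 86.
In little-endian order the low byte comes first in memory.
Reassemble most-significant byte first: 86 DD 3F 8A → 0x86DD3F8A.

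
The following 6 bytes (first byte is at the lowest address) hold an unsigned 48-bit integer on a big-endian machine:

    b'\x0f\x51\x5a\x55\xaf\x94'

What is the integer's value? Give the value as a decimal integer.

16842082332564

Big-endian stores the most-significant byte at the lowest address.
The bytes are already most-significant first: 0x0F515A55AF94.
0x0F515A55AF94 = 16842082332564.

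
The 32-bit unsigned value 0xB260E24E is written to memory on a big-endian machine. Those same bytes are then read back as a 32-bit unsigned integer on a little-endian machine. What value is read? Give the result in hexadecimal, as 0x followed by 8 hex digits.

Stored big-endian, the bytes at ascending addresses are B2 60 E2 4E.
Read back as little-endian, the first byte is least significant, giving 0x4EE260B2.

0x4EE260B2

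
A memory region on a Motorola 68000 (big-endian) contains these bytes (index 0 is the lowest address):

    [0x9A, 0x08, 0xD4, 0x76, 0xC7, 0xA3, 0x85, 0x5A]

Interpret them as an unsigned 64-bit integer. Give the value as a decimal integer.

11099354888275199322

Big-endian stores the most-significant byte at the lowest address.
The bytes are already most-significant first: 0x9A08D476C7A3855A.
0x9A08D476C7A3855A = 11099354888275199322.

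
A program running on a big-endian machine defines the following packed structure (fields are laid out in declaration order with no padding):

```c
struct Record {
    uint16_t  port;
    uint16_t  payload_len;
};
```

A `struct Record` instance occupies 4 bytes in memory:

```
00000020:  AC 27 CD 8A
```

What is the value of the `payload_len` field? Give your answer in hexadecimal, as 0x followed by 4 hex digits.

0xCD8A

`payload_len` follows `port` (2 bytes), so it starts at byte offset 2 and occupies 2 bytes.
Bytes at offsets 2..3: CD 8A.
Big-endian stores the most-significant byte at the lowest address.
The bytes are already most-significant first: 0xCD8A.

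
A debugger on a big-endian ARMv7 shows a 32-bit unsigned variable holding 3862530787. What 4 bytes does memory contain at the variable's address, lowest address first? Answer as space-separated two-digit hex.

E6 39 8A E3

3862530787 in hexadecimal, padded to 32 bits, is 0xE6398AE3.
Split into bytes (most-significant first): E6 39 8A E3.
In big-endian order the high byte comes first in memory.
So the memory order matches the most-significant-first order: E6 39 8A E3.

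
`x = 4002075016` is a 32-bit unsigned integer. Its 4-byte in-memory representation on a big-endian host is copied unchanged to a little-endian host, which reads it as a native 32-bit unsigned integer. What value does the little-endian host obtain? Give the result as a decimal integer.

2295433966

4002075016 in 32-bit hexadecimal is 0xEE8AD188.
Stored big-endian, the bytes at ascending addresses are EE 8A D1 88.
Read back as little-endian, the first byte is least significant, giving 0x88D18AEE.
0x88D18AEE = 2295433966.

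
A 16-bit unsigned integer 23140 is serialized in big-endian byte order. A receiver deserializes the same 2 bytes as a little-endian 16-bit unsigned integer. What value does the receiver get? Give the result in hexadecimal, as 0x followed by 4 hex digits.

23140 in 16-bit hexadecimal is 0x5A64.
Stored big-endian, the bytes at ascending addresses are 5A 64.
Read back as little-endian, the first byte is least significant, giving 0x645A.

0x645A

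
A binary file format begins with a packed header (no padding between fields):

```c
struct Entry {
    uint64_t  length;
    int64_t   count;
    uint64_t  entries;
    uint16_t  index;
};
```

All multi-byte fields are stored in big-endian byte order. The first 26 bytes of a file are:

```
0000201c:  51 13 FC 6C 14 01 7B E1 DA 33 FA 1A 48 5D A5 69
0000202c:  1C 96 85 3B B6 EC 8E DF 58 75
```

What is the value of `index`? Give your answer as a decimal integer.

`index` follows `length` (8 B), `count` (8 B), `entries` (8 B), so it starts at offset 8 + 8 + 8 = 24 and occupies 2 bytes.
Bytes at offsets 24..25: 58 75.
Big-endian: lowest address holds the most-significant byte.
The bytes are already most-significant first: 0x5875.
0x5875 = 22645.

22645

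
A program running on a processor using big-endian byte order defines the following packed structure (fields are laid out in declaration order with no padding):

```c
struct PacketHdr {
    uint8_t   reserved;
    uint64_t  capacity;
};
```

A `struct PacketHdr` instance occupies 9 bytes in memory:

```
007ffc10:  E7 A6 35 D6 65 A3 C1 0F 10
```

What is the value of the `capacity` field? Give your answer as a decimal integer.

11976714516089081616

`capacity` follows `reserved` (1 byte), so it starts at byte offset 1 and occupies 8 bytes.
Bytes at offsets 1..8: A6 35 D6 65 A3 C1 0F 10.
In big-endian order the high byte comes first in memory.
The bytes are already most-significant first: 0xA635D665A3C10F10.
0xA635D665A3C10F10 = 11976714516089081616.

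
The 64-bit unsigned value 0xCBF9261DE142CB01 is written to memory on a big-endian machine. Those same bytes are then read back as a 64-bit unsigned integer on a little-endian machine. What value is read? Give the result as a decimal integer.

129270548934359499

Stored big-endian, the bytes at ascending addresses are CB F9 26 1D E1 42 CB 01.
Read back as little-endian, the first byte is least significant, giving 0x01CB42E11D26F9CB.
0x01CB42E11D26F9CB = 129270548934359499.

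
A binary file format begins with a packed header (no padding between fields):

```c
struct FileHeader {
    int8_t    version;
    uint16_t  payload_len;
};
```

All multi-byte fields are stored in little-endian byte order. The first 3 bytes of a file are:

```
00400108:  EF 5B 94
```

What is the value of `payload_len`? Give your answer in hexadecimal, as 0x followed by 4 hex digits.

0x945B

`payload_len` follows `version` (1 byte), so it starts at byte offset 1 and occupies 2 bytes.
Bytes at offsets 1..2: 5B 94.
Little-endian stores the least-significant byte at the lowest address.
Reassemble most-significant byte first: 94 5B → 0x945B.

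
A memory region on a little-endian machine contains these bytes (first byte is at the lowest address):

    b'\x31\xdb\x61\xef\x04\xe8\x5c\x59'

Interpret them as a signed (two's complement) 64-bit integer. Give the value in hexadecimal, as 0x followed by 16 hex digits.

Little-endian stores the least-significant byte at the lowest address.
Reassemble most-significant byte first: 59 5C E8 04 EF 61 DB 31 → 0x595CE804EF61DB31.

0x595CE804EF61DB31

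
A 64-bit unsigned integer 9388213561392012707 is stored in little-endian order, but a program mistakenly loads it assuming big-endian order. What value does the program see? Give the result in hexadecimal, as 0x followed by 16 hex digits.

9388213561392012707 in 64-bit hexadecimal is 0x8249A27E42469DA3.
Stored little-endian, the bytes at ascending addresses are A3 9D 46 42 7E A2 49 82.
Read back as big-endian, the last byte is least significant, giving 0xA39D46427EA24982.

0xA39D46427EA24982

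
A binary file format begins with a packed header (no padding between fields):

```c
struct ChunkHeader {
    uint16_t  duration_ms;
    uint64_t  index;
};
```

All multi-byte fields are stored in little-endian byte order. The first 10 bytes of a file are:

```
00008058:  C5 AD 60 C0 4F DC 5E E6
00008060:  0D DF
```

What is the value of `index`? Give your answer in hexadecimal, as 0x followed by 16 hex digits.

`index` follows `duration_ms` (2 bytes), so it starts at byte offset 2 and occupies 8 bytes.
Bytes at offsets 2..9: 60 C0 4F DC 5E E6 0D DF.
In little-endian order the low byte comes first in memory.
Reassemble most-significant byte first: DF 0D E6 5E DC 4F C0 60 → 0xDF0DE65EDC4FC060.

0xDF0DE65EDC4FC060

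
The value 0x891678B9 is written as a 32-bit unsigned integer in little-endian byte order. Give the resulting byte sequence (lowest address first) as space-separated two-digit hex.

B9 78 16 89

Split into bytes (most-significant first): 89 16 78 B9.
In little-endian order the low byte comes first in memory.
So at ascending addresses the bytes are B9 78 16 89.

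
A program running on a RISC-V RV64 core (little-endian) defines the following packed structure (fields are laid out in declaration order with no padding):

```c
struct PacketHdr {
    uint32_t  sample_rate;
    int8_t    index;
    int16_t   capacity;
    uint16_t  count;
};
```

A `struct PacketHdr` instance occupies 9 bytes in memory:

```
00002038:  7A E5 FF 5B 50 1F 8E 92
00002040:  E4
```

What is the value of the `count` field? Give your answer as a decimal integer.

`count` follows `sample_rate` (4 B), `index` (1 B), `capacity` (2 B), so it starts at offset 4 + 1 + 2 = 7 and occupies 2 bytes.
Bytes at offsets 7..8: 92 E4.
Little-endian: lowest address holds the least-significant byte.
Reassemble most-significant byte first: E4 92 → 0xE492.
0xE492 = 58514.

58514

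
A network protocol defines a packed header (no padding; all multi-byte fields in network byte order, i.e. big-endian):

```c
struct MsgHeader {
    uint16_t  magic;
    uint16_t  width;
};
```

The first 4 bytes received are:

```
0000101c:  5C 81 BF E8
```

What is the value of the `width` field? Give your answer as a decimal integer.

`width` follows `magic` (2 bytes), so it starts at byte offset 2 and occupies 2 bytes.
Bytes at offsets 2..3: BF E8.
Big-endian: lowest address holds the most-significant byte.
The bytes are already most-significant first: 0xBFE8.
0xBFE8 = 49128.

49128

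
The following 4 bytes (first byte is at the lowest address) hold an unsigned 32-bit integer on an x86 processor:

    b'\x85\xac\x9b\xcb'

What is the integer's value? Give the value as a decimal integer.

Little-endian: lowest address holds the least-significant byte.
Reassemble most-significant byte first: CB 9B AC 85 → 0xCB9BAC85.
0xCB9BAC85 = 3415977093.

3415977093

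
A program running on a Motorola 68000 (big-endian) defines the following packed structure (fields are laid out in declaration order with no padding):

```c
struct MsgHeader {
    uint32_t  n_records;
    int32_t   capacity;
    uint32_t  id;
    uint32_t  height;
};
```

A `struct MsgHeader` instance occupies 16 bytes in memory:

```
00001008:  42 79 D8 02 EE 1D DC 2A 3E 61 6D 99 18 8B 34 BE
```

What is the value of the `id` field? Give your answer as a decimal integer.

1046572441

`id` follows `n_records` (4 B), `capacity` (4 B), so it starts at offset 4 + 4 = 8 and occupies 4 bytes.
Bytes at offsets 8..11: 3E 61 6D 99.
In big-endian order the high byte comes first in memory.
The bytes are already most-significant first: 0x3E616D99.
0x3E616D99 = 1046572441.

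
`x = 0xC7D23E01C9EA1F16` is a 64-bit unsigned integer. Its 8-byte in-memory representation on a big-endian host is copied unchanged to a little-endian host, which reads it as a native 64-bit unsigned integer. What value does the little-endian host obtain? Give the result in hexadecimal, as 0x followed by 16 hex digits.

Stored big-endian, the bytes at ascending addresses are C7 D2 3E 01 C9 EA 1F 16.
Read back as little-endian, the first byte is least significant, giving 0x161FEAC9013ED2C7.

0x161FEAC9013ED2C7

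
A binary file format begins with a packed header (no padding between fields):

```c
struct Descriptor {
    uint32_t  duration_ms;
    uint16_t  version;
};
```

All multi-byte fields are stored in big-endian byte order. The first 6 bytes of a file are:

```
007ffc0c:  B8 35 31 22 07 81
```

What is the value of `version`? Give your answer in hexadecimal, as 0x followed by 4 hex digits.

`version` follows `duration_ms` (4 bytes), so it starts at byte offset 4 and occupies 2 bytes.
Bytes at offsets 4..5: 07 81.
Big-endian stores the most-significant byte at the lowest address.
The bytes are already most-significant first: 0x0781.

0x0781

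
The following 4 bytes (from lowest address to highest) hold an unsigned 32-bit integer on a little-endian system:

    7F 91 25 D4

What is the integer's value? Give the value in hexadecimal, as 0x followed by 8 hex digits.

0xD425917F

Little-endian stores the least-significant byte at the lowest address.
Reassemble most-significant byte first: D4 25 91 7F → 0xD425917F.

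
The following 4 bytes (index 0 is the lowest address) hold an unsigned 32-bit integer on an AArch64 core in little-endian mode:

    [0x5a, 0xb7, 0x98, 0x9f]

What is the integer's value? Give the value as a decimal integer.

2677585754

Little-endian: lowest address holds the least-significant byte.
Reassemble most-significant byte first: 9F 98 B7 5A → 0x9F98B75A.
0x9F98B75A = 2677585754.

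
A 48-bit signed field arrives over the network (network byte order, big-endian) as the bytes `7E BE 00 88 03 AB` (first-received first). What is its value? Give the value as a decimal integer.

139354517799851

Big-endian stores the most-significant byte at the lowest address.
The bytes are already most-significant first: 0x7EBE008803AB.
0x7EBE008803AB = 139354517799851.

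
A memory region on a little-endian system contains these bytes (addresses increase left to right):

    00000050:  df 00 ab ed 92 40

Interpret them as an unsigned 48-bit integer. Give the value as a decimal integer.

70999796809951

Little-endian: lowest address holds the least-significant byte.
Reassemble most-significant byte first: 40 92 ED AB 00 DF → 0x4092EDAB00DF.
0x4092EDAB00DF = 70999796809951.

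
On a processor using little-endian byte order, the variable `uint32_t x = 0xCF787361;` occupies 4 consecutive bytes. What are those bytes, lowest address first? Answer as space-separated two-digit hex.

61 73 78 CF

Split into bytes (most-significant first): CF 78 73 61.
In little-endian order the low byte comes first in memory.
So at ascending addresses the bytes are 61 73 78 CF.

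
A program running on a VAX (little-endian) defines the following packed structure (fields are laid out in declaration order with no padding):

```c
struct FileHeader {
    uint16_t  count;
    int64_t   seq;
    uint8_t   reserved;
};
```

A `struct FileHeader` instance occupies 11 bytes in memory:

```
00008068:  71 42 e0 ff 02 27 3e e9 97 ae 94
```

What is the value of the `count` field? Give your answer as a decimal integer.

17009

`count` is the first field, at byte offset 0, occupying 2 bytes.
Bytes at offsets 0..1: 71 42.
Little-endian stores the least-significant byte at the lowest address.
Reassemble most-significant byte first: 42 71 → 0x4271.
0x4271 = 17009.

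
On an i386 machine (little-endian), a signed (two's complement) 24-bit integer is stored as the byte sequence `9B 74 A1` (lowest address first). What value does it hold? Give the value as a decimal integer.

-6196069

Little-endian stores the least-significant byte at the lowest address.
Reassemble most-significant byte first: A1 74 9B → 0xA1749B.
Top bit is set, so as a signed 24-bit value this is 0xA1749B − 2^24 = -6196069.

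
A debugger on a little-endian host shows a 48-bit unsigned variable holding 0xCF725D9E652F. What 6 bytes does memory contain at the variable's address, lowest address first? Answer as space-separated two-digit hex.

Split into bytes (most-significant first): CF 72 5D 9E 65 2F.
Little-endian: lowest address holds the least-significant byte.
So at ascending addresses the bytes are 2F 65 9E 5D 72 CF.

2F 65 9E 5D 72 CF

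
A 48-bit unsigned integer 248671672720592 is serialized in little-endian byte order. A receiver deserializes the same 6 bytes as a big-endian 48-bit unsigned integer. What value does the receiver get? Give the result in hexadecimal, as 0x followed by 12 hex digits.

0xD0DCB7622AE2

248671672720592 in 48-bit hexadecimal is 0xE22A62B7DCD0.
Stored little-endian, the bytes at ascending addresses are D0 DC B7 62 2A E2.
Read back as big-endian, the last byte is least significant, giving 0xD0DCB7622AE2.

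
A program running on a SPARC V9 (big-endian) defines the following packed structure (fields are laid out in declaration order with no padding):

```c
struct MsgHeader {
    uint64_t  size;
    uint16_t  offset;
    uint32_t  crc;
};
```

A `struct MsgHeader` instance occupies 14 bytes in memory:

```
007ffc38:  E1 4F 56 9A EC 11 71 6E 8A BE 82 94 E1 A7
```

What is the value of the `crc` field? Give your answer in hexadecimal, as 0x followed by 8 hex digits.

`crc` follows `size` (8 B), `offset` (2 B), so it starts at offset 8 + 2 = 10 and occupies 4 bytes.
Bytes at offsets 10..13: 82 94 E1 A7.
Big-endian: lowest address holds the most-significant byte.
The bytes are already most-significant first: 0x8294E1A7.

0x8294E1A7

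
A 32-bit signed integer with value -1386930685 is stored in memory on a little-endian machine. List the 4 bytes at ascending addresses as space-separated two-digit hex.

03 1E 55 AD

Two's complement of -1386930685 in 32 bits: 1386930685 = 0x52AAE1FD; invert → 0xAD551E02; add 1 → 0xAD551E03.
Split into bytes (most-significant first): AD 55 1E 03.
In little-endian order the low byte comes first in memory.
So at ascending addresses the bytes are 03 1E 55 AD.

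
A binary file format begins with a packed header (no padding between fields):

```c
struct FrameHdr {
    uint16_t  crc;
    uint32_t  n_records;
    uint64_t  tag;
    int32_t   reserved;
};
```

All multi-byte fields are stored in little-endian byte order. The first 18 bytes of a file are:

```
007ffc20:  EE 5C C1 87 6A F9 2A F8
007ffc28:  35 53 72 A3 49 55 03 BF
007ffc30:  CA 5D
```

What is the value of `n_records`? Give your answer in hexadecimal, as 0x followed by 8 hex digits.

`n_records` follows `crc` (2 bytes), so it starts at byte offset 2 and occupies 4 bytes.
Bytes at offsets 2..5: C1 87 6A F9.
Little-endian stores the least-significant byte at the lowest address.
Reassemble most-significant byte first: F9 6A 87 C1 → 0xF96A87C1.

0xF96A87C1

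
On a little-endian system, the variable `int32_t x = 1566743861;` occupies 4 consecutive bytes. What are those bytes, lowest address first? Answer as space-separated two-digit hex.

35 9D 62 5D

1566743861 in hexadecimal, padded to 32 bits, is 0x5D629D35.
Split into bytes (most-significant first): 5D 62 9D 35.
Little-endian stores the least-significant byte at the lowest address.
So at ascending addresses the bytes are 35 9D 62 5D.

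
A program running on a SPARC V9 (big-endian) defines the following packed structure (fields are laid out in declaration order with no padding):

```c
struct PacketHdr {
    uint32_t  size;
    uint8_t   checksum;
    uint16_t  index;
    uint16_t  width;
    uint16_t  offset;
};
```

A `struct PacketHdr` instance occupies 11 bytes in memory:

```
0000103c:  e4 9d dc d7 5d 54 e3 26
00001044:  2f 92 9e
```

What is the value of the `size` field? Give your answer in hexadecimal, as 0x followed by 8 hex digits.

0xE49DDCD7

`size` is the first field, at byte offset 0, occupying 4 bytes.
Bytes at offsets 0..3: E4 9D DC D7.
In big-endian order the high byte comes first in memory.
The bytes are already most-significant first: 0xE49DDCD7.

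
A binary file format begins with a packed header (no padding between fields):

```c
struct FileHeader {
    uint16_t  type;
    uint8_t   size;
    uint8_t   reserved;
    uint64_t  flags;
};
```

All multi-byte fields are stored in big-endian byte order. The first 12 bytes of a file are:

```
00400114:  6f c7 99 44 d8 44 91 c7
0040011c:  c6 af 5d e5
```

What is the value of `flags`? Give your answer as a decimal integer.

`flags` follows `type` (2 B), `size` (1 B), `reserved` (1 B), so it starts at offset 2 + 1 + 1 = 4 and occupies 8 bytes.
Bytes at offsets 4..11: D8 44 91 C7 C6 AF 5D E5.
Big-endian stores the most-significant byte at the lowest address.
The bytes are already most-significant first: 0xD84491C7C6AF5DE5.
0xD84491C7C6AF5DE5 = 15583740897826659813.

15583740897826659813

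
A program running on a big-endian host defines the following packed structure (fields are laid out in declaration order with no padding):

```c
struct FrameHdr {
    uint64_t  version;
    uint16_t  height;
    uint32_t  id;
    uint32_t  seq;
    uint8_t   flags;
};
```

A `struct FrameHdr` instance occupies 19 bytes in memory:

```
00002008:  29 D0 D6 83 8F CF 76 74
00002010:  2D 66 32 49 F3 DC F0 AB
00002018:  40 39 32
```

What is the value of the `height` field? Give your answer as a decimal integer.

11622

`height` follows `version` (8 bytes), so it starts at byte offset 8 and occupies 2 bytes.
Bytes at offsets 8..9: 2D 66.
In big-endian order the high byte comes first in memory.
The bytes are already most-significant first: 0x2D66.
0x2D66 = 11622.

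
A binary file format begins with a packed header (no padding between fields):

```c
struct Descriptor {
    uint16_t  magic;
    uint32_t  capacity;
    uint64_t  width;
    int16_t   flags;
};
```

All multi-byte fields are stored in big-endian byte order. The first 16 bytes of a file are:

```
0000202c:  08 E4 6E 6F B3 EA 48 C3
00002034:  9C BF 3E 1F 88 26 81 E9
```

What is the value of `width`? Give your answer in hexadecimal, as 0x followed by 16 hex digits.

0x48C39CBF3E1F8826

`width` follows `magic` (2 B), `capacity` (4 B), so it starts at offset 2 + 4 = 6 and occupies 8 bytes.
Bytes at offsets 6..13: 48 C3 9C BF 3E 1F 88 26.
Big-endian stores the most-significant byte at the lowest address.
The bytes are already most-significant first: 0x48C39CBF3E1F8826.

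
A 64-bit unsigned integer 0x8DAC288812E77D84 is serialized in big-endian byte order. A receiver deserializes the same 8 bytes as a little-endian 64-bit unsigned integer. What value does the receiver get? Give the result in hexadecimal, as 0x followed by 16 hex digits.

0x847DE7128828AC8D

Stored big-endian, the bytes at ascending addresses are 8D AC 28 88 12 E7 7D 84.
Read back as little-endian, the first byte is least significant, giving 0x847DE7128828AC8D.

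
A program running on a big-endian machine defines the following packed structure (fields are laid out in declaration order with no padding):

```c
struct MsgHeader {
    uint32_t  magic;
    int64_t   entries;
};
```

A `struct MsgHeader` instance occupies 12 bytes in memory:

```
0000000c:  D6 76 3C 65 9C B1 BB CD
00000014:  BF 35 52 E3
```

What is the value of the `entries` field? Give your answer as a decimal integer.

-7155731840564374813

`entries` follows `magic` (4 bytes), so it starts at byte offset 4 and occupies 8 bytes.
Bytes at offsets 4..11: 9C B1 BB CD BF 35 52 E3.
Big-endian: lowest address holds the most-significant byte.
The bytes are already most-significant first: 0x9CB1BBCDBF3552E3.
Top bit is set, so as a signed 64-bit value this is 0x9CB1BBCDBF3552E3 − 2^64 = -7155731840564374813.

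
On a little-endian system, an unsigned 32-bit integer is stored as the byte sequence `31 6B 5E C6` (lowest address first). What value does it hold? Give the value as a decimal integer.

3328076593

In little-endian order the low byte comes first in memory.
Reassemble most-significant byte first: C6 5E 6B 31 → 0xC65E6B31.
0xC65E6B31 = 3328076593.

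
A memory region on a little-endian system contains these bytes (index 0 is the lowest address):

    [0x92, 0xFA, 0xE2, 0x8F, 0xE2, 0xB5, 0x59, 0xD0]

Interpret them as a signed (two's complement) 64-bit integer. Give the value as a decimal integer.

Little-endian stores the least-significant byte at the lowest address.
Reassemble most-significant byte first: D0 59 B5 E2 8F E2 FA 92 → 0xD059B5E28FE2FA92.
Top bit is set, so as a signed 64-bit value this is 0xD059B5E28FE2FA92 − 2^64 = -3433513256212039022.

-3433513256212039022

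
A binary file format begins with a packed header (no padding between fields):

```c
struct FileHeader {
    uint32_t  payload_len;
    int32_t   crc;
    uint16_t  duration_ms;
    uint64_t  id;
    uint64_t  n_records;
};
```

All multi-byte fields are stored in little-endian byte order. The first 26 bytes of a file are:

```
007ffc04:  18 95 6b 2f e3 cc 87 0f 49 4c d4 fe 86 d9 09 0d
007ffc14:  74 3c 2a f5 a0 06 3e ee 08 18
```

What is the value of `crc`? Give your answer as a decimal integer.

`crc` follows `payload_len` (4 bytes), so it starts at byte offset 4 and occupies 4 bytes.
Bytes at offsets 4..7: E3 CC 87 0F.
In little-endian order the low byte comes first in memory.
Reassemble most-significant byte first: 0F 87 CC E3 → 0x0F87CCE3.
0x0F87CCE3 = 260558051.

260558051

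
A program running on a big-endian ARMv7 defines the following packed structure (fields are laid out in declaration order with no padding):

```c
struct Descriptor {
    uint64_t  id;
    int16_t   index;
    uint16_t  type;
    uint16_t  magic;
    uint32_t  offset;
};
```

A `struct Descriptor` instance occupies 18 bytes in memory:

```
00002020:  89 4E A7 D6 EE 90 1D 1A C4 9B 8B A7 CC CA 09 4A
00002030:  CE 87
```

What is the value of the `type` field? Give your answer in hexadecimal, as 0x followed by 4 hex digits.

`type` follows `id` (8 B), `index` (2 B), so it starts at offset 8 + 2 = 10 and occupies 2 bytes.
Bytes at offsets 10..11: 8B A7.
Big-endian: lowest address holds the most-significant byte.
The bytes are already most-significant first: 0x8BA7.

0x8BA7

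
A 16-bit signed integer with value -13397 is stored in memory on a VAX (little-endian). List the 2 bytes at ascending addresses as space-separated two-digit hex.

Two's complement of -13397 in 16 bits: 13397 = 0x3455; invert → 0xCBAA; add 1 → 0xCBAB.
Split into bytes (most-significant first): CB AB.
Little-endian: lowest address holds the least-significant byte.
So at ascending addresses the bytes are AB CB.

AB CB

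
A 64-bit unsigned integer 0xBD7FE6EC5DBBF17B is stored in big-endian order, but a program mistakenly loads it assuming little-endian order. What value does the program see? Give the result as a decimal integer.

8931125548133285821

Stored big-endian, the bytes at ascending addresses are BD 7F E6 EC 5D BB F1 7B.
Read back as little-endian, the first byte is least significant, giving 0x7BF1BB5DECE67FBD.
0x7BF1BB5DECE67FBD = 8931125548133285821.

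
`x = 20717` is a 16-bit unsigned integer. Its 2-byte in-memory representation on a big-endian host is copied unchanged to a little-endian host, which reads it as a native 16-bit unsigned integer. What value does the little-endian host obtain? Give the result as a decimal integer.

20717 in 16-bit hexadecimal is 0x50ED.
Stored big-endian, the bytes at ascending addresses are 50 ED.
Read back as little-endian, the first byte is least significant, giving 0xED50.
0xED50 = 60752.

60752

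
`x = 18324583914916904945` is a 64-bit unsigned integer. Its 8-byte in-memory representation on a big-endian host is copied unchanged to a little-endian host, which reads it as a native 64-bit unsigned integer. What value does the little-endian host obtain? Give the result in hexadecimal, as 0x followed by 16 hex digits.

18324583914916904945 in 64-bit hexadecimal is 0xFE4DFFFB99757FF1.
Stored big-endian, the bytes at ascending addresses are FE 4D FF FB 99 75 7F F1.
Read back as little-endian, the first byte is least significant, giving 0xF17F7599FBFF4DFE.

0xF17F7599FBFF4DFE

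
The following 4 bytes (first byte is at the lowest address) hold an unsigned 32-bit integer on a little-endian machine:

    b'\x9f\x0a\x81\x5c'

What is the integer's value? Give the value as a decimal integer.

In little-endian order the low byte comes first in memory.
Reassemble most-significant byte first: 5C 81 0A 9F → 0x5C810A9F.
0x5C810A9F = 1551960735.

1551960735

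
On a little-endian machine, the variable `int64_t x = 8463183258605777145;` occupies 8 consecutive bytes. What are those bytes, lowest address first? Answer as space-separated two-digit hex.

8463183258605777145 in hexadecimal, padded to 64 bits, is 0x75734455763AF0F9.
Split into bytes (most-significant first): 75 73 44 55 76 3A F0 F9.
In little-endian order the low byte comes first in memory.
So at ascending addresses the bytes are F9 F0 3A 76 55 44 73 75.

F9 F0 3A 76 55 44 73 75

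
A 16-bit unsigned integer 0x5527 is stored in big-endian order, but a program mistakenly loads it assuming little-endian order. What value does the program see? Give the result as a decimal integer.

10069

Stored big-endian, the bytes at ascending addresses are 55 27.
Read back as little-endian, the first byte is least significant, giving 0x2755.
0x2755 = 10069.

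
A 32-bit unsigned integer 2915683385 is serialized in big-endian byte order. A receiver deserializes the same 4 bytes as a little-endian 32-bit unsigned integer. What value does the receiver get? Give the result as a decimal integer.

2915683385 in 32-bit hexadecimal is 0xADC9CC39.
Stored big-endian, the bytes at ascending addresses are AD C9 CC 39.
Read back as little-endian, the first byte is least significant, giving 0x39CCC9AD.
0x39CCC9AD = 969722285.

969722285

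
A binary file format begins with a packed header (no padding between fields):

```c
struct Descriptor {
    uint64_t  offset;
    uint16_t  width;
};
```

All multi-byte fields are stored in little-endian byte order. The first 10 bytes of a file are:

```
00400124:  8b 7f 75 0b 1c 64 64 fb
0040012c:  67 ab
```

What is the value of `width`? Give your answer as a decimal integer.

43879

`width` follows `offset` (8 bytes), so it starts at byte offset 8 and occupies 2 bytes.
Bytes at offsets 8..9: 67 AB.
Little-endian: lowest address holds the least-significant byte.
Reassemble most-significant byte first: AB 67 → 0xAB67.
0xAB67 = 43879.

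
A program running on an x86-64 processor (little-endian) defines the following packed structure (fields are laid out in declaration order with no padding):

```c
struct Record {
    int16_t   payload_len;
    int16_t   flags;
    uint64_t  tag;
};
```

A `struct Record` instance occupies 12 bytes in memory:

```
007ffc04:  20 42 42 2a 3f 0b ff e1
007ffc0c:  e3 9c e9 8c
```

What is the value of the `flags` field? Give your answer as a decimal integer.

`flags` follows `payload_len` (2 bytes), so it starts at byte offset 2 and occupies 2 bytes.
Bytes at offsets 2..3: 42 2A.
In little-endian order the low byte comes first in memory.
Reassemble most-significant byte first: 2A 42 → 0x2A42.
0x2A42 = 10818.

10818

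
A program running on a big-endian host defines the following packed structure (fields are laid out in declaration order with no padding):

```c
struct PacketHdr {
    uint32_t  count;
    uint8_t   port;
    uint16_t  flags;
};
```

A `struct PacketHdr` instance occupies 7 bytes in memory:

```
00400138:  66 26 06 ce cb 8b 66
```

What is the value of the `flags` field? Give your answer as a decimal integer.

35686

`flags` follows `count` (4 B), `port` (1 B), so it starts at offset 4 + 1 = 5 and occupies 2 bytes.
Bytes at offsets 5..6: 8B 66.
Big-endian stores the most-significant byte at the lowest address.
The bytes are already most-significant first: 0x8B66.
0x8B66 = 35686.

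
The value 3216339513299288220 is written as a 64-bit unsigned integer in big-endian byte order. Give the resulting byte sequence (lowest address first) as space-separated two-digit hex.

3216339513299288220 in hexadecimal, padded to 64 bits, is 0x2CA2BBBF1741C09C.
Split into bytes (most-significant first): 2C A2 BB BF 17 41 C0 9C.
In big-endian order the high byte comes first in memory.
So the memory order matches the most-significant-first order: 2C A2 BB BF 17 41 C0 9C.

2C A2 BB BF 17 41 C0 9C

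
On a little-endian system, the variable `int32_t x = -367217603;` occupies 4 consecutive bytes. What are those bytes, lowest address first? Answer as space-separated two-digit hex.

Two's complement of -367217603 in 32 bits: 367217603 = 0x15E34BC3; invert → 0xEA1CB43C; add 1 → 0xEA1CB43D.
Split into bytes (most-significant first): EA 1C B4 3D.
Little-endian: lowest address holds the least-significant byte.
So at ascending addresses the bytes are 3D B4 1C EA.

3D B4 1C EA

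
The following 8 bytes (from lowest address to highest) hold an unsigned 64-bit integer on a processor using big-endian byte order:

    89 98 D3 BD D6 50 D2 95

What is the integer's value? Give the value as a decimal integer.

9914907391954047637

Big-endian stores the most-significant byte at the lowest address.
The bytes are already most-significant first: 0x8998D3BDD650D295.
0x8998D3BDD650D295 = 9914907391954047637.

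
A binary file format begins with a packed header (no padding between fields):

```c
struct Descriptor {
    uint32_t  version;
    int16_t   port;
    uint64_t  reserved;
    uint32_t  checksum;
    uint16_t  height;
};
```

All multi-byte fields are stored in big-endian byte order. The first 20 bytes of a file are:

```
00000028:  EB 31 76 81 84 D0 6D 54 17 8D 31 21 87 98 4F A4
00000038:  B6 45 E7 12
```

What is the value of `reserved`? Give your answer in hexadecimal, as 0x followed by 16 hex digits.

0x6D54178D31218798

`reserved` follows `version` (4 B), `port` (2 B), so it starts at offset 4 + 2 = 6 and occupies 8 bytes.
Bytes at offsets 6..13: 6D 54 17 8D 31 21 87 98.
In big-endian order the high byte comes first in memory.
The bytes are already most-significant first: 0x6D54178D31218798.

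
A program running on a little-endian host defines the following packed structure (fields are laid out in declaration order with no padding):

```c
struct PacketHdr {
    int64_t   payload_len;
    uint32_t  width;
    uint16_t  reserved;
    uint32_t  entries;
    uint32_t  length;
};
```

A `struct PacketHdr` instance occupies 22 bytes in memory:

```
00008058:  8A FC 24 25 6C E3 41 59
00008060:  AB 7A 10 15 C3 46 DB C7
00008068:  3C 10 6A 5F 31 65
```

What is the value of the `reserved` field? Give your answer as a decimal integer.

18115

`reserved` follows `payload_len` (8 B), `width` (4 B), so it starts at offset 8 + 4 = 12 and occupies 2 bytes.
Bytes at offsets 12..13: C3 46.
Little-endian stores the least-significant byte at the lowest address.
Reassemble most-significant byte first: 46 C3 → 0x46C3.
0x46C3 = 18115.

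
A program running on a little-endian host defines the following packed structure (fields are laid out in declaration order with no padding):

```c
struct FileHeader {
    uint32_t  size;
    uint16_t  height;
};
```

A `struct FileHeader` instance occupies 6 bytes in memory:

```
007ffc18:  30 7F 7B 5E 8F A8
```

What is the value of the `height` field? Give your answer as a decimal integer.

43151

`height` follows `size` (4 bytes), so it starts at byte offset 4 and occupies 2 bytes.
Bytes at offsets 4..5: 8F A8.
In little-endian order the low byte comes first in memory.
Reassemble most-significant byte first: A8 8F → 0xA88F.
0xA88F = 43151.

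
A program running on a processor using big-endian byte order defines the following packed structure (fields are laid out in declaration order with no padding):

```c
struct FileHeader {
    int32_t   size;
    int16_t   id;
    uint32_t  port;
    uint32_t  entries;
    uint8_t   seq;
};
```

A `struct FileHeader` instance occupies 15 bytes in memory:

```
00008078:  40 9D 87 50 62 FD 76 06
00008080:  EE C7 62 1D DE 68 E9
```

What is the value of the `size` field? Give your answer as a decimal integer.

`size` is the first field, at byte offset 0, occupying 4 bytes.
Bytes at offsets 0..3: 40 9D 87 50.
Big-endian: lowest address holds the most-significant byte.
The bytes are already most-significant first: 0x409D8750.
0x409D8750 = 1084065616.

1084065616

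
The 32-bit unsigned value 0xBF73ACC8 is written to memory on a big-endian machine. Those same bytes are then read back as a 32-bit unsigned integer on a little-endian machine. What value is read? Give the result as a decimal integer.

3366745023

Stored big-endian, the bytes at ascending addresses are BF 73 AC C8.
Read back as little-endian, the first byte is least significant, giving 0xC8AC73BF.
0xC8AC73BF = 3366745023.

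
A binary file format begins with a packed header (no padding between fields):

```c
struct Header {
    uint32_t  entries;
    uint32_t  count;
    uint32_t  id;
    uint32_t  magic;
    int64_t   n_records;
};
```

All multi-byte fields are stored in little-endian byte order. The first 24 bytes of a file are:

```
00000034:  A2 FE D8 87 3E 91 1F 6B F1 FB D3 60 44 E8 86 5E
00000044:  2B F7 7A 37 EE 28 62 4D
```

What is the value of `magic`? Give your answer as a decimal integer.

1585899588

`magic` follows `entries` (4 B), `count` (4 B), `id` (4 B), so it starts at offset 4 + 4 + 4 = 12 and occupies 4 bytes.
Bytes at offsets 12..15: 44 E8 86 5E.
In little-endian order the low byte comes first in memory.
Reassemble most-significant byte first: 5E 86 E8 44 → 0x5E86E844.
0x5E86E844 = 1585899588.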